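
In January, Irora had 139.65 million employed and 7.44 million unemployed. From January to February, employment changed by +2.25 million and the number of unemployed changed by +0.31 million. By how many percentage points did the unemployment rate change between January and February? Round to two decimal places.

The unemployment rate changed by +0.12 percentage points.

January: labor force = 139.65 + 7.44 = 147.09; u = 7.44/147.09 = 5.06%.
February: labor force = 141.90 + 7.75 = 149.65; u = 7.75/149.65 = 5.18%.
Change = 5.18% − 5.06% = +0.12 pp.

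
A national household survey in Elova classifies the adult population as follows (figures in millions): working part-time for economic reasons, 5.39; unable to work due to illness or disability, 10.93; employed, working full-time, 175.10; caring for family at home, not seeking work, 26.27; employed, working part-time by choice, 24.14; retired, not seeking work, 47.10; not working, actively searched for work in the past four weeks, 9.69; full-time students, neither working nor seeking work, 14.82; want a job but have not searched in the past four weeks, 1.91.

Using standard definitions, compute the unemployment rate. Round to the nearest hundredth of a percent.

Unemployment rate ≈ 4.52%.

Employed = 5.39 + 175.10 + 24.14 = 204.63 million (anyone who worked, including part-time for economic reasons, counts as employed).
Unemployed = 9.69 million.
Labor force = 204.63 + 9.69 = 214.32 million.
Unemployment rate = 9.69 / 214.32 = 4.52%.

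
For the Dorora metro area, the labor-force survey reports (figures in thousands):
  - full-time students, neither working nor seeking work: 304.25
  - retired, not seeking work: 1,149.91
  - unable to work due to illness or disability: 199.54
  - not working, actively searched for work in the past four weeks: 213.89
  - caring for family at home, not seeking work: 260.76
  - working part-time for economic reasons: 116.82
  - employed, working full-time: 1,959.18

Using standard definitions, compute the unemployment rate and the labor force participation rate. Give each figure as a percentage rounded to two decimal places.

Employed = 116.82 + 1,959.18 = 2,076.00 thousand (anyone who worked, including part-time for economic reasons, counts as employed).
Unemployed = 213.89 thousand.
Labor force = 2,076.00 + 213.89 = 2,289.89 thousand.
Not in labor force = 304.25 + 1,149.91 + 199.54 + 260.76 = 1,914.46 thousand (those not working and not actively searching are outside the labor force).
Civilian working-age population = 2,289.89 + 1,914.46 = 4,204.35 thousand.
Unemployment rate = 213.89 / 2,289.89 = 9.34%.
Labor force participation rate = 2,289.89 / 4,204.35 = 54.46%.

Unemployment rate ≈ 9.34%; labor force participation rate ≈ 54.46%.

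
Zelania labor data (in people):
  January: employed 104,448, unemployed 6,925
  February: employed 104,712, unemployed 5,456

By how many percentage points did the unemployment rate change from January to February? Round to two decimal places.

The unemployment rate changed by −1.27 percentage points.

January: labor force = 104,448 + 6,925 = 111,373; u = 6,925/111,373 = 6.22%.
February: labor force = 104,712 + 5,456 = 110,168; u = 5,456/110,168 = 4.95%.
Change = 4.95% − 6.22% = −1.27 pp.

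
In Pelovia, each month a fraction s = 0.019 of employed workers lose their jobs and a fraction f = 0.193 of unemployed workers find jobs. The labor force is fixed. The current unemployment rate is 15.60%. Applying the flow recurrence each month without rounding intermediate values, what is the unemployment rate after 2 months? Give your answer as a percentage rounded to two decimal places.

Unemployment rate after two months ≈ 13.08%.

With a fixed labor force, u_{t+1} = u_t + s·(1−u_t) − f·u_t = u_t·(1−s−f) + s.
Here 1−s−f = 0.788 and s = 0.019.
u_1 = 0.156000 × 0.788 + 0.019 = 0.141928.
u_2 = 0.141928 × 0.788 + 0.019 = 0.130839.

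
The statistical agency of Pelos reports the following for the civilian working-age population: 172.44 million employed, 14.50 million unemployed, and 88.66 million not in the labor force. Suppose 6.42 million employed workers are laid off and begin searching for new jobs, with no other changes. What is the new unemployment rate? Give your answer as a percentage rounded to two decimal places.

New unemployment rate ≈ 11.19%.

Initially, labor force = 172.44 + 14.50 = 186.94 million, so u = 14.50/186.94 = 7.76%.
After the change, employed falls and unemployed rises by 6.42; labor force unchanged → E = 166.02, U = 20.92, labor force = 186.94 million.
New unemployment rate = 20.92 / 186.94 = 11.19%.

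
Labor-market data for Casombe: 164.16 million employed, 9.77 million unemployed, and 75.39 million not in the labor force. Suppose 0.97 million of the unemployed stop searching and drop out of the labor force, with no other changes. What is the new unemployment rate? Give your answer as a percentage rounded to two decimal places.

New unemployment rate ≈ 5.09%.

Initially, labor force = 164.16 + 9.77 = 173.93 million, so u = 9.77/173.93 = 5.62%.
After the change, unemployed and labor force both fall by 0.97 → E = 164.16, U = 8.80, labor force = 172.96 million.
New unemployment rate = 8.80 / 172.96 = 5.09%.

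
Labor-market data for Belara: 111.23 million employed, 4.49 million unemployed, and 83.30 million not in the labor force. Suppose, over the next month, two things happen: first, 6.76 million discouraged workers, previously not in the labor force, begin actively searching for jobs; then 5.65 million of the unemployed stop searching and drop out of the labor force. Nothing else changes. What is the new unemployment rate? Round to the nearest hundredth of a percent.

New unemployment rate ≈ 4.79%.

Initially, labor force = 111.23 + 4.49 = 115.72 million, so u = 4.49/115.72 = 3.88%.
After the first change, unemployed and labor force both rise by 6.76 → E = 111.23, U = 11.25, labor force = 122.48 million.
After the second change, unemployed and labor force both fall by 5.65 → E = 111.23, U = 5.60, labor force = 116.83 million.
New unemployment rate = 5.60 / 116.83 = 4.79%.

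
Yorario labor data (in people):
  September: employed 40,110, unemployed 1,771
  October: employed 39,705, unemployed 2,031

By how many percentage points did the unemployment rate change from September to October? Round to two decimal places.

The unemployment rate changed by +0.64 percentage points.

September: labor force = 40,110 + 1,771 = 41,881; u = 1,771/41,881 = 4.23%.
October: labor force = 39,705 + 2,031 = 41,736; u = 2,031/41,736 = 4.87%.
Change = 4.87% − 4.23% = +0.64 pp.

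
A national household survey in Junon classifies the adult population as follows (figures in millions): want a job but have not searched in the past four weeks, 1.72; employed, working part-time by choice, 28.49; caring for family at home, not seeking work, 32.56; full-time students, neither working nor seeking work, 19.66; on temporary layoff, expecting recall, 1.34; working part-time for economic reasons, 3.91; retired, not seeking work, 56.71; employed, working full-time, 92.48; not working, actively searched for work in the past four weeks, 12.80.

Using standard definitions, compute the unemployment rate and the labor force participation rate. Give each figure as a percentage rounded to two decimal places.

Unemployment rate ≈ 10.17%; labor force participation rate ≈ 55.68%.

Employed = 28.49 + 3.91 + 92.48 = 124.88 million (anyone who worked, including part-time for economic reasons, counts as employed).
Unemployed = 1.34 + 12.80 = 14.14 million (jobless and actively searching, or on temporary layoff).
Labor force = 124.88 + 14.14 = 139.02 million.
Not in labor force = 1.72 + 32.56 + 19.66 + 56.71 = 110.65 million (those not working and not actively searching are outside the labor force — including those who want a job but have given up searching).
Civilian working-age population = 139.02 + 110.65 = 249.67 million.
Unemployment rate = 14.14 / 139.02 = 10.17%.
Labor force participation rate = 139.02 / 249.67 = 55.68%.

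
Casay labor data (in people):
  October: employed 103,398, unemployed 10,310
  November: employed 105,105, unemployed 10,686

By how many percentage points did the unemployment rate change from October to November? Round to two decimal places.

The unemployment rate changed by +0.16 percentage points.

October: labor force = 103,398 + 10,310 = 113,708; u = 10,310/113,708 = 9.07%.
November: labor force = 105,105 + 10,686 = 115,791; u = 10,686/115,791 = 9.23%.
Change = 9.23% − 9.07% = +0.16 pp.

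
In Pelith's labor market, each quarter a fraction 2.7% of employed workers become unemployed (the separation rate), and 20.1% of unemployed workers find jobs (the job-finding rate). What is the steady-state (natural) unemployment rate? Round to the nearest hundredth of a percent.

Steady-state unemployment rate ≈ 11.84%.

At steady state the flows balance: s·E = f·U, so U/(E+U) = s/(s+f).
u* = 2.7 / (2.7 + 20.1) = 2.7 / 22.80 = 11.84%.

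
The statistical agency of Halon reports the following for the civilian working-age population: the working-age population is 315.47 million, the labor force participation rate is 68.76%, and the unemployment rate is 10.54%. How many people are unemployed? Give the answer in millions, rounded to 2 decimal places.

Labor force = 0.6876 × 315.47 = 216.92 million.
Unemployed = 0.1054 × 216.92 ≈ 22.86 million.

About 22.86 million are unemployed.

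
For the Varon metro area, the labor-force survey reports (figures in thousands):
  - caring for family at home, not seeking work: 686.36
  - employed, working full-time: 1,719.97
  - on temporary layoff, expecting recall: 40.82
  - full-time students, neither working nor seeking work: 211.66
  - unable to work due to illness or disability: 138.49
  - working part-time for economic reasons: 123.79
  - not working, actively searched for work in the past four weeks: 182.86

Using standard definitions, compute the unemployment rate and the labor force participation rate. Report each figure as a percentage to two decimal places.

Unemployment rate ≈ 10.82%; labor force participation rate ≈ 66.61%.

Employed = 1,719.97 + 123.79 = 1,843.76 thousand (anyone who worked, including part-time for economic reasons, counts as employed).
Unemployed = 40.82 + 182.86 = 223.68 thousand (jobless and actively searching, or on temporary layoff).
Labor force = 1,843.76 + 223.68 = 2,067.44 thousand.
Not in labor force = 686.36 + 211.66 + 138.49 = 1,036.51 thousand (those not working and not actively searching are outside the labor force).
Civilian working-age population = 2,067.44 + 1,036.51 = 3,103.95 thousand.
Unemployment rate = 223.68 / 2,067.44 = 10.82%.
Labor force participation rate = 2,067.44 / 3,103.95 = 66.61%.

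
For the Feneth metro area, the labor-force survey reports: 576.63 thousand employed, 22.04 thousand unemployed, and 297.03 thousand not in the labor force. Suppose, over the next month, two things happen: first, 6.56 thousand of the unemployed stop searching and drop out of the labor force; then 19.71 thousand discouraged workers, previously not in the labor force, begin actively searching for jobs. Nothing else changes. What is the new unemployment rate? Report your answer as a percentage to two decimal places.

Initially, labor force = 576.63 + 22.04 = 598.67 thousand, so u = 22.04/598.67 = 3.68%.
After the first change, unemployed and labor force both fall by 6.56 → E = 576.63, U = 15.48, labor force = 592.11 thousand.
After the second change, unemployed and labor force both rise by 19.71 → E = 576.63, U = 35.19, labor force = 611.82 thousand.
New unemployment rate = 35.19 / 611.82 = 5.75%.

New unemployment rate ≈ 5.75%.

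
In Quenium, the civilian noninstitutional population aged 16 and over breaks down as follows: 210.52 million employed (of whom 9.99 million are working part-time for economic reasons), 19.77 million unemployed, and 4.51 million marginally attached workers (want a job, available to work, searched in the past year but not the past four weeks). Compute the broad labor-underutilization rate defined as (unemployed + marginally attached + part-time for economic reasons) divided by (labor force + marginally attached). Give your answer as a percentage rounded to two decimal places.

Labor force = 210.52 + 19.77 = 230.29 million.
Numerator = 19.77 + 4.51 + 9.99 = 34.27 million.
Denominator = 230.29 + 4.51 = 234.80 million.
Broad rate = 34.27 / 234.80 = 14.60%.

Broad underutilization rate ≈ 14.60%.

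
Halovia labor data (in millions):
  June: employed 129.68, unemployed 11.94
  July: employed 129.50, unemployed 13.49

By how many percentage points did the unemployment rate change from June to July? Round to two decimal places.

The unemployment rate changed by +1.00 percentage points.

June: labor force = 129.68 + 11.94 = 141.62; u = 11.94/141.62 = 8.43%.
July: labor force = 129.50 + 13.49 = 142.99; u = 13.49/142.99 = 9.43%.
Change = 9.43% − 8.43% = +1.00 pp.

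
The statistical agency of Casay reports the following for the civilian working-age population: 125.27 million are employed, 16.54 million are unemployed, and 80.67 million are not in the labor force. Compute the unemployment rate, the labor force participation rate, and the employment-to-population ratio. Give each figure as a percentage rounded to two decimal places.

Labor force = employed + unemployed = 125.27 + 16.54 = 141.81 million.
Working-age population = 141.81 + 80.67 = 222.48 million.
Unemployment rate = 16.54 / 141.81 = 11.66%.
Labor force participation rate = 141.81 / 222.48 = 63.74%.
Employment-population ratio = 125.27 / 222.48 = 56.31%.

Unemployment rate ≈ 11.66%; labor force participation rate ≈ 63.74%; employment-population ratio ≈ 56.31%.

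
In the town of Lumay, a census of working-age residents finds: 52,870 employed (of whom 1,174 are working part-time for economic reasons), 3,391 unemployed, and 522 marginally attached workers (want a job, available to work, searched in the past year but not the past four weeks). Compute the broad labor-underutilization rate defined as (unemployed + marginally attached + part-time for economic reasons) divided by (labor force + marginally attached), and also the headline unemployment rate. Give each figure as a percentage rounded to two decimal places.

Broad underutilization rate ≈ 8.96%; headline unemployment rate ≈ 6.03%.

Labor force = 52,870 + 3,391 = 56,261.
Numerator = 3,391 + 522 + 1,174 = 5,087.
Denominator = 56,261 + 522 = 56,783.
Broad rate = 5,087 / 56,783 = 8.96%.
Headline unemployment rate = 3,391 / 56,261 = 6.03%.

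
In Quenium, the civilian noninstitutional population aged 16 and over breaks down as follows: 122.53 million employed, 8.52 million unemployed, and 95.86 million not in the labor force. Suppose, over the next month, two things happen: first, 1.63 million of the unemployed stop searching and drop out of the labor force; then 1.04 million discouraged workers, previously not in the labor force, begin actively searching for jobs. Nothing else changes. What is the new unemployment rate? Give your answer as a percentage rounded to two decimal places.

Initially, labor force = 122.53 + 8.52 = 131.05 million, so u = 8.52/131.05 = 6.50%.
After the first change, unemployed and labor force both fall by 1.63 → E = 122.53, U = 6.89, labor force = 129.42 million.
After the second change, unemployed and labor force both rise by 1.04 → E = 122.53, U = 7.93, labor force = 130.46 million.
New unemployment rate = 7.93 / 130.46 = 6.08%.

New unemployment rate ≈ 6.08%.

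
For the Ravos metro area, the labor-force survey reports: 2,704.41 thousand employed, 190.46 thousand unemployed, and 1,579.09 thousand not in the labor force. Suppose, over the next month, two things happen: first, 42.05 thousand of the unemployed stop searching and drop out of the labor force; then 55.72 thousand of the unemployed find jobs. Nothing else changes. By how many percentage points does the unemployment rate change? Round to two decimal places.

Initially, labor force = 2,704.41 + 190.46 = 2,894.87 thousand, so u = 190.46/2,894.87 = 6.58%.
After the first change, unemployed and labor force both fall by 42.05 → E = 2,704.41, U = 148.41, labor force = 2,852.82 thousand.
After the second change, unemployed falls and employed rises by 55.72; labor force unchanged → E = 2,760.13, U = 92.69, labor force = 2,852.82 thousand.
New unemployment rate = 92.69 / 2,852.82 = 3.25%.
Change = 3.25% − 6.58% = −3.33 percentage points.

The unemployment rate changes by −3.33 percentage points.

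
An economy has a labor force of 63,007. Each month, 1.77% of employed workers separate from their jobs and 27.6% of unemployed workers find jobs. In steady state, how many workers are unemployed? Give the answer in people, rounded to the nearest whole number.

Steady-state unemployment rate u* = s/(s+f) = 1.77/(1.77+27.6) = 0.060266.
Unemployed = u* × labor force = 0.060266 × 63,007 ≈ 3,797.

About 3,797 are unemployed in steady state.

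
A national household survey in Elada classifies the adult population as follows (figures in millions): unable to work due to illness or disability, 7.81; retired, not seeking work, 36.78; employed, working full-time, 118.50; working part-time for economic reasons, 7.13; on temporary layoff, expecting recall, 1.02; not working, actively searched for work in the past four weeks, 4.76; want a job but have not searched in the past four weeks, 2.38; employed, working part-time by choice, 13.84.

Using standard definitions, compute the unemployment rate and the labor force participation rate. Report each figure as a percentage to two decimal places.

Employed = 118.50 + 7.13 + 13.84 = 139.47 million (anyone who worked, including part-time for economic reasons, counts as employed).
Unemployed = 1.02 + 4.76 = 5.78 million (jobless and actively searching, or on temporary layoff).
Labor force = 139.47 + 5.78 = 145.25 million.
Not in labor force = 7.81 + 36.78 + 2.38 = 46.97 million (those not working and not actively searching are outside the labor force — including those who want a job but have given up searching).
Civilian working-age population = 145.25 + 46.97 = 192.22 million.
Unemployment rate = 5.78 / 145.25 = 3.98%.
Labor force participation rate = 145.25 / 192.22 = 75.56%.

Unemployment rate ≈ 3.98%; labor force participation rate ≈ 75.56%.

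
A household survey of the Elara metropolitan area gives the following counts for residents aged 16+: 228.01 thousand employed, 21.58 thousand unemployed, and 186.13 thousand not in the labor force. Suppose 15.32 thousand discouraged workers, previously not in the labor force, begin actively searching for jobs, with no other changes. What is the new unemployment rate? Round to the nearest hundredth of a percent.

New unemployment rate ≈ 13.93%.

Initially, labor force = 228.01 + 21.58 = 249.59 thousand, so u = 21.58/249.59 = 8.65%.
After the change, unemployed and labor force both rise by 15.32 → E = 228.01, U = 36.90, labor force = 264.91 thousand.
New unemployment rate = 36.90 / 264.91 = 13.93%.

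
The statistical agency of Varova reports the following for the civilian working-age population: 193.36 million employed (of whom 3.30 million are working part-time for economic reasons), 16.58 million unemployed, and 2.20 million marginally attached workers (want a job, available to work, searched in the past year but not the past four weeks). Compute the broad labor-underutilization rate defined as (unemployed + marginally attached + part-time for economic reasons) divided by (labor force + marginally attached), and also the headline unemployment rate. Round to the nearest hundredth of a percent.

Labor force = 193.36 + 16.58 = 209.94 million.
Numerator = 16.58 + 2.20 + 3.30 = 22.08 million.
Denominator = 209.94 + 2.20 = 212.14 million.
Broad rate = 22.08 / 212.14 = 10.41%.
Headline unemployment rate = 16.58 / 209.94 = 7.90%.

Broad underutilization rate ≈ 10.41%; headline unemployment rate ≈ 7.90%.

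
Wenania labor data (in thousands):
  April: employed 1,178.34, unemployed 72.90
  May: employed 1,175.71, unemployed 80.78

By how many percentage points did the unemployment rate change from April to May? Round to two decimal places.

The unemployment rate changed by +0.60 percentage points.

April: labor force = 1,178.34 + 72.90 = 1,251.24; u = 72.90/1,251.24 = 5.83%.
May: labor force = 1,175.71 + 80.78 = 1,256.49; u = 80.78/1,256.49 = 6.43%.
Change = 6.43% − 5.83% = +0.60 pp.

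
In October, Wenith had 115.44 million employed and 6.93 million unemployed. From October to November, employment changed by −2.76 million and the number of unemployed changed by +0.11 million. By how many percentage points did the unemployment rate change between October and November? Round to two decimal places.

October: labor force = 115.44 + 6.93 = 122.37; u = 6.93/122.37 = 5.66%.
November: labor force = 112.68 + 7.04 = 119.72; u = 7.04/119.72 = 5.88%.
Change = 5.88% − 5.66% = +0.22 pp.

The unemployment rate changed by +0.22 percentage points.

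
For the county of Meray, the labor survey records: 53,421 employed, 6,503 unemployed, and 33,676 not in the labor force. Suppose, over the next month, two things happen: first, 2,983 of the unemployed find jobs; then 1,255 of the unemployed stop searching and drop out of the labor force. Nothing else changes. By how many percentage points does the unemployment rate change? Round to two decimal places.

Initially, labor force = 53,421 + 6,503 = 59,924, so u = 6,503/59,924 = 10.85%.
After the first change, unemployed falls and employed rises by 2,983; labor force unchanged → E = 56,404, U = 3,520, labor force = 59,924.
After the second change, unemployed and labor force both fall by 1,255 → E = 56,404, U = 2,265, labor force = 58,669.
New unemployment rate = 2,265 / 58,669 = 3.86%.
Change = 3.86% − 10.85% = −6.99 percentage points.

The unemployment rate changes by −6.99 percentage points.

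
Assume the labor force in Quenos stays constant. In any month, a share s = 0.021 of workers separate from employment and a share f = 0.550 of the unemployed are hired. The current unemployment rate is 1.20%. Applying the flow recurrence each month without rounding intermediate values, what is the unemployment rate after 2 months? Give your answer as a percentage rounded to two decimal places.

With a fixed labor force, u_{t+1} = u_t + s·(1−u_t) − f·u_t = u_t·(1−s−f) + s.
Here 1−s−f = 0.429 and s = 0.021.
u_1 = 0.012000 × 0.429 + 0.021 = 0.026148.
u_2 = 0.026148 × 0.429 + 0.021 = 0.032217.

Unemployment rate after two months ≈ 3.22%.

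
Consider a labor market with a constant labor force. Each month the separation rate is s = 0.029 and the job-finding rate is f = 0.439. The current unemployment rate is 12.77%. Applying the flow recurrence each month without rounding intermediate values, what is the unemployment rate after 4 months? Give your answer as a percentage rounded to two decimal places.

With a fixed labor force, u_{t+1} = u_t + s·(1−u_t) − f·u_t = u_t·(1−s−f) + s.
Here 1−s−f = 0.532 and s = 0.029.
u_1 = 0.127700 × 0.532 + 0.029 = 0.096936.
u_2 = 0.096936 × 0.532 + 0.029 = 0.080570.
u_3 = 0.080570 × 0.532 + 0.029 = 0.071863.
u_4 = 0.071863 × 0.532 + 0.029 = 0.067231.

Unemployment rate after four months ≈ 6.72%.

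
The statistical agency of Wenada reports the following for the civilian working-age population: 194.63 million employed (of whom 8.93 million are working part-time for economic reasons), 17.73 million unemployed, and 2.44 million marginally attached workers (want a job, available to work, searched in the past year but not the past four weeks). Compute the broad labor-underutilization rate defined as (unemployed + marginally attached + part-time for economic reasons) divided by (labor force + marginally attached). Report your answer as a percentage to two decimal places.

Broad underutilization rate ≈ 13.55%.

Labor force = 194.63 + 17.73 = 212.36 million.
Numerator = 17.73 + 2.44 + 8.93 = 29.10 million.
Denominator = 212.36 + 2.44 = 214.80 million.
Broad rate = 29.10 / 214.80 = 13.55%.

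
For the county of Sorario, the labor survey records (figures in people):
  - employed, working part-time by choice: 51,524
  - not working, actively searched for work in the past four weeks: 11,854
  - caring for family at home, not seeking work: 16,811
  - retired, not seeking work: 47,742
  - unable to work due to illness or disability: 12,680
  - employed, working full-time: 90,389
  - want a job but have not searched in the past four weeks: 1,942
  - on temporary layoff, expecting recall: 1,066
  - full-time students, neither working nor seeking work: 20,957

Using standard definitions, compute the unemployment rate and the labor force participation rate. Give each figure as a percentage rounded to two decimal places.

Employed = 51,524 + 90,389 = 141,913.
Unemployed = 11,854 + 1,066 = 12,920 (jobless and actively searching, or on temporary layoff).
Labor force = 141,913 + 12,920 = 154,833.
Not in labor force = 16,811 + 47,742 + 12,680 + 1,942 + 20,957 = 100,132 (those not working and not actively searching are outside the labor force — including those who want a job but have given up searching).
Civilian working-age population = 154,833 + 100,132 = 254,965.
Unemployment rate = 12,920 / 154,833 = 8.34%.
Labor force participation rate = 154,833 / 254,965 = 60.73%.

Unemployment rate ≈ 8.34%; labor force participation rate ≈ 60.73%.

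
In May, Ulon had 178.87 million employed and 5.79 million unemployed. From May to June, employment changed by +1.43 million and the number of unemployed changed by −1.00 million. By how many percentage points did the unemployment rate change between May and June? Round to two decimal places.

The unemployment rate changed by −0.55 percentage points.

May: labor force = 178.87 + 5.79 = 184.66; u = 5.79/184.66 = 3.14%.
June: labor force = 180.30 + 4.79 = 185.09; u = 4.79/185.09 = 2.59%.
Change = 2.59% − 3.14% = −0.55 pp.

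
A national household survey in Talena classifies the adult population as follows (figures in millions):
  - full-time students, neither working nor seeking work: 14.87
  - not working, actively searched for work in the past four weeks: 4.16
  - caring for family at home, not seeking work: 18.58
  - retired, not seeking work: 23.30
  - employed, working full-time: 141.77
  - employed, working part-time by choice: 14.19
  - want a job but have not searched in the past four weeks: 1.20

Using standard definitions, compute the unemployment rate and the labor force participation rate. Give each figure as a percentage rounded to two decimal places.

Unemployment rate ≈ 2.60%; labor force participation rate ≈ 73.43%.

Employed = 141.77 + 14.19 = 155.96 million.
Unemployed = 4.16 million.
Labor force = 155.96 + 4.16 = 160.12 million.
Not in labor force = 14.87 + 18.58 + 23.30 + 1.20 = 57.95 million (those not working and not actively searching are outside the labor force — including those who want a job but have given up searching).
Civilian working-age population = 160.12 + 57.95 = 218.07 million.
Unemployment rate = 4.16 / 160.12 = 2.60%.
Labor force participation rate = 160.12 / 218.07 = 73.43%.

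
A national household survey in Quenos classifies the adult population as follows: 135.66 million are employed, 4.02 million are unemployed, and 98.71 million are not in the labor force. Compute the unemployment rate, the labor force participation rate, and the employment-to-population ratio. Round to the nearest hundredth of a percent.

Unemployment rate ≈ 2.88%; labor force participation rate ≈ 58.59%; employment-population ratio ≈ 56.91%.

Labor force = employed + unemployed = 135.66 + 4.02 = 139.68 million.
Working-age population = 139.68 + 98.71 = 238.39 million.
Unemployment rate = 4.02 / 139.68 = 2.88%.
Labor force participation rate = 139.68 / 238.39 = 58.59%.
Employment-population ratio = 135.66 / 238.39 = 56.91%.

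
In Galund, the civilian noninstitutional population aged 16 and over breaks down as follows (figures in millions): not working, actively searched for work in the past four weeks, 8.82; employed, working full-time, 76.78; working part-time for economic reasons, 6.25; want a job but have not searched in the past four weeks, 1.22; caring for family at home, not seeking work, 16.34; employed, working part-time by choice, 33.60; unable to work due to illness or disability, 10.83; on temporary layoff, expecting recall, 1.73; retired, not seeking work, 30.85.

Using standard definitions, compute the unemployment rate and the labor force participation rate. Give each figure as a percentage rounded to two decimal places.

Unemployment rate ≈ 8.30%; labor force participation rate ≈ 68.22%.

Employed = 76.78 + 6.25 + 33.60 = 116.63 million (anyone who worked, including part-time for economic reasons, counts as employed).
Unemployed = 8.82 + 1.73 = 10.55 million (jobless and actively searching, or on temporary layoff).
Labor force = 116.63 + 10.55 = 127.18 million.
Not in labor force = 1.22 + 16.34 + 10.83 + 30.85 = 59.24 million (those not working and not actively searching are outside the labor force — including those who want a job but have given up searching).
Civilian working-age population = 127.18 + 59.24 = 186.42 million.
Unemployment rate = 10.55 / 127.18 = 8.30%.
Labor force participation rate = 127.18 / 186.42 = 68.22%.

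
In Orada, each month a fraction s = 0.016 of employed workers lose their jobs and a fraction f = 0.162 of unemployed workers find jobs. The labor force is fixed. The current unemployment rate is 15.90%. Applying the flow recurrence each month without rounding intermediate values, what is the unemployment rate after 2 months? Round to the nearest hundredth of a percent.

With a fixed labor force, u_{t+1} = u_t + s·(1−u_t) − f·u_t = u_t·(1−s−f) + s.
Here 1−s−f = 0.822 and s = 0.016.
u_1 = 0.159000 × 0.822 + 0.016 = 0.146698.
u_2 = 0.146698 × 0.822 + 0.016 = 0.136586.

Unemployment rate after two months ≈ 13.66%.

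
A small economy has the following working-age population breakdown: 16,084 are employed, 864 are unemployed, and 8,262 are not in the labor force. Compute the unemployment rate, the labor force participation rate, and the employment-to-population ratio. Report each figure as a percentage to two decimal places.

Unemployment rate ≈ 5.10%; labor force participation rate ≈ 67.23%; employment-population ratio ≈ 63.80%.

Labor force = employed + unemployed = 16,084 + 864 = 16,948.
Working-age population = 16,948 + 8,262 = 25,210.
Unemployment rate = 864 / 16,948 = 5.10%.
Labor force participation rate = 16,948 / 25,210 = 67.23%.
Employment-population ratio = 16,084 / 25,210 = 63.80%.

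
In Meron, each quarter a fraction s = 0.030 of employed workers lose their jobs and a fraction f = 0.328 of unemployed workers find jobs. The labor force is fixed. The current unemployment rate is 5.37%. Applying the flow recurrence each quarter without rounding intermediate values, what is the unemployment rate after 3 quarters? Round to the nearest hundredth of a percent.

With a fixed labor force, u_{t+1} = u_t + s·(1−u_t) − f·u_t = u_t·(1−s−f) + s.
Here 1−s−f = 0.642 and s = 0.030.
u_1 = 0.053700 × 0.642 + 0.030 = 0.064475.
u_2 = 0.064475 × 0.642 + 0.030 = 0.071393.
u_3 = 0.071393 × 0.642 + 0.030 = 0.075834.

Unemployment rate after three quarters ≈ 7.58%.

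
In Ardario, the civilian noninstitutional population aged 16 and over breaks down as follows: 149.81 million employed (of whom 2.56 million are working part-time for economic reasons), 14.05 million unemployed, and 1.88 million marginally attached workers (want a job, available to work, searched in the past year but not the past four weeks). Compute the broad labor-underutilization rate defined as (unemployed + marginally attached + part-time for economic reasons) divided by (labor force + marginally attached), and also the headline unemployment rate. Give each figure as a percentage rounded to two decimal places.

Labor force = 149.81 + 14.05 = 163.86 million.
Numerator = 14.05 + 1.88 + 2.56 = 18.49 million.
Denominator = 163.86 + 1.88 = 165.74 million.
Broad rate = 18.49 / 165.74 = 11.16%.
Headline unemployment rate = 14.05 / 163.86 = 8.57%.

Broad underutilization rate ≈ 11.16%; headline unemployment rate ≈ 8.57%.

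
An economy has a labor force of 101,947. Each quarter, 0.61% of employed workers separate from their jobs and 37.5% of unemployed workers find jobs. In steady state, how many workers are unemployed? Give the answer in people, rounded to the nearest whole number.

Steady-state unemployment rate u* = s/(s+f) = 0.61/(0.61+37.5) = 0.016006.
Unemployed = u* × labor force = 0.016006 × 101,947 ≈ 1,632.

About 1,632 are unemployed in steady state.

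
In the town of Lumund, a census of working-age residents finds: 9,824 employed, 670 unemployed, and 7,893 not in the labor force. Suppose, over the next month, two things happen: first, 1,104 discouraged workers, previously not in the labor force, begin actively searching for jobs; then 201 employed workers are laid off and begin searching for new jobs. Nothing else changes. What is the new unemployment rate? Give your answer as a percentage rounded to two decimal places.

New unemployment rate ≈ 17.03%.

Initially, labor force = 9,824 + 670 = 10,494, so u = 670/10,494 = 6.38%.
After the first change, unemployed and labor force both rise by 1,104 → E = 9,824, U = 1,774, labor force = 11,598.
After the second change, employed falls and unemployed rises by 201; labor force unchanged → E = 9,623, U = 1,975, labor force = 11,598.
New unemployment rate = 1,975 / 11,598 = 17.03%.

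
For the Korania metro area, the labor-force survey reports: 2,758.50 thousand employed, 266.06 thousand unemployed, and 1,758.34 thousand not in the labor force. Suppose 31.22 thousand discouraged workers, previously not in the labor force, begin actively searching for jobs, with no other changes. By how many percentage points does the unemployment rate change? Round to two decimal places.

Initially, labor force = 2,758.50 + 266.06 = 3,024.56 thousand, so u = 266.06/3,024.56 = 8.80%.
After the change, unemployed and labor force both rise by 31.22 → E = 2,758.50, U = 297.28, labor force = 3,055.78 thousand.
New unemployment rate = 297.28 / 3,055.78 = 9.73%.
Change = 9.73% − 8.80% = +0.93 percentage points.

The unemployment rate changes by +0.93 percentage points.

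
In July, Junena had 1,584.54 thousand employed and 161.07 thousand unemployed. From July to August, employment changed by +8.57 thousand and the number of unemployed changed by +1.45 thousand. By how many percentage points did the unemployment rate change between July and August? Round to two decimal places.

The unemployment rate changed by +0.03 percentage points.

July: labor force = 1,584.54 + 161.07 = 1,745.61; u = 161.07/1,745.61 = 9.23%.
August: labor force = 1,593.11 + 162.52 = 1,755.63; u = 162.52/1,755.63 = 9.26%.
Change = 9.26% − 9.23% = +0.03 pp.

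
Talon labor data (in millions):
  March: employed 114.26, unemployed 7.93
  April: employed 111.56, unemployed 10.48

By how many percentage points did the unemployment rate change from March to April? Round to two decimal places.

The unemployment rate changed by +2.10 percentage points.

March: labor force = 114.26 + 7.93 = 122.19; u = 7.93/122.19 = 6.49%.
April: labor force = 111.56 + 10.48 = 122.04; u = 10.48/122.04 = 8.59%.
Change = 8.59% − 6.49% = +2.10 pp.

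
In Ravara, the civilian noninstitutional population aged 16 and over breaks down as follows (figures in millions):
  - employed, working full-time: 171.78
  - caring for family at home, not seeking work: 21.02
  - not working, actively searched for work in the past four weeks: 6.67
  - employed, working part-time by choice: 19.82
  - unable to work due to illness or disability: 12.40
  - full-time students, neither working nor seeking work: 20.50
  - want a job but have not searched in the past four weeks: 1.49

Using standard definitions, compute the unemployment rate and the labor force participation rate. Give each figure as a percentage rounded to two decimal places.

Employed = 171.78 + 19.82 = 191.60 million.
Unemployed = 6.67 million.
Labor force = 191.60 + 6.67 = 198.27 million.
Not in labor force = 21.02 + 12.40 + 20.50 + 1.49 = 55.41 million (those not working and not actively searching are outside the labor force — including those who want a job but have given up searching).
Civilian working-age population = 198.27 + 55.41 = 253.68 million.
Unemployment rate = 6.67 / 198.27 = 3.36%.
Labor force participation rate = 198.27 / 253.68 = 78.16%.

Unemployment rate ≈ 3.36%; labor force participation rate ≈ 78.16%.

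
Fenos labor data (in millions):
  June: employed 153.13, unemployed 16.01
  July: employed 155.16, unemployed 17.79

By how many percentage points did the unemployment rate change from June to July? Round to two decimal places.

The unemployment rate changed by +0.82 percentage points.

June: labor force = 153.13 + 16.01 = 169.14; u = 16.01/169.14 = 9.47%.
July: labor force = 155.16 + 17.79 = 172.95; u = 17.79/172.95 = 10.29%.
Change = 10.29% − 9.47% = +0.82 pp.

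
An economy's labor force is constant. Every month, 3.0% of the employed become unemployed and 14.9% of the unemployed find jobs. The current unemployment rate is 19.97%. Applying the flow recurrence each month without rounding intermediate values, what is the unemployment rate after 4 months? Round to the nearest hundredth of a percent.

Unemployment rate after four months ≈ 18.22%.

With a fixed labor force, u_{t+1} = u_t + s·(1−u_t) − f·u_t = u_t·(1−s−f) + s.
Here 1−s−f = 0.821 and s = 0.030.
u_1 = 0.199700 × 0.821 + 0.030 = 0.193954.
u_2 = 0.193954 × 0.821 + 0.030 = 0.189236.
u_3 = 0.189236 × 0.821 + 0.030 = 0.185363.
u_4 = 0.185363 × 0.821 + 0.030 = 0.182183.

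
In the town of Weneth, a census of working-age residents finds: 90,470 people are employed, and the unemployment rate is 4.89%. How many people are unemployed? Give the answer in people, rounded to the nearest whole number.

Let U be the number unemployed. The labor force is E + U, and U/(E+U) = 0.0489.
So U = 0.0489 × 90,470 / (1 − 0.0489) = 4423.98 / 0.9511 ≈ 4,651.

About 4,651 are unemployed.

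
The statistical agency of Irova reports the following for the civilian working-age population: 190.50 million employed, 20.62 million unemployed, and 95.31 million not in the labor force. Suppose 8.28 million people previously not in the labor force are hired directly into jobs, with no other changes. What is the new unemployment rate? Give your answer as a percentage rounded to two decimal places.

New unemployment rate ≈ 9.40%.

Initially, labor force = 190.50 + 20.62 = 211.12 million, so u = 20.62/211.12 = 9.77%.
After the change, employed and labor force both rise by 8.28; unemployed unchanged → E = 198.78, U = 20.62, labor force = 219.40 million.
New unemployment rate = 20.62 / 219.40 = 9.40%.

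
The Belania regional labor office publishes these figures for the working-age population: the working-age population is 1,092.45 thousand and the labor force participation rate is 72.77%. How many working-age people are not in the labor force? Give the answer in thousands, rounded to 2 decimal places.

About 297.47 thousand are not in the labor force.

Share not in the labor force = 1 − 0.7277 = 0.2723.
Not in labor force = 0.2723 × 1,092.45 ≈ 297.47 thousand.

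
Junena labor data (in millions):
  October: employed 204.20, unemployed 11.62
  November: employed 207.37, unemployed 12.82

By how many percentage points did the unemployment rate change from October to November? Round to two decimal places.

The unemployment rate changed by +0.44 percentage points.

October: labor force = 204.20 + 11.62 = 215.82; u = 11.62/215.82 = 5.38%.
November: labor force = 207.37 + 12.82 = 220.19; u = 12.82/220.19 = 5.82%.
Change = 5.82% − 5.38% = +0.44 pp.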